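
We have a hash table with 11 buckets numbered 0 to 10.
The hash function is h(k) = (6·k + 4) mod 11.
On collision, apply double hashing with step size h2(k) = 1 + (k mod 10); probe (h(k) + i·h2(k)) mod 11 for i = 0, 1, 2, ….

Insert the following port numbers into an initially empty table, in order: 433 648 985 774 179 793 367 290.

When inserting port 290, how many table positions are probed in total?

7

433: h=6 → slot 6
648: h=9 → slot 9
985: h=7 → slot 7
774: h=6, h2=5, probe 6,0 → slot 0
179: h=0, h2=10, probe 0,10 → slot 10
793: h=10, h2=4, probe 10,3 → slot 3
367: h=6, h2=8, probe 6,3,0,8 → slot 8
290: h=6, h2=1, probe 6,7,8,9,10,0,1 → slot 1
Table: [774, 290, _, 793, _, _, 433, 985, 367, 648, 179]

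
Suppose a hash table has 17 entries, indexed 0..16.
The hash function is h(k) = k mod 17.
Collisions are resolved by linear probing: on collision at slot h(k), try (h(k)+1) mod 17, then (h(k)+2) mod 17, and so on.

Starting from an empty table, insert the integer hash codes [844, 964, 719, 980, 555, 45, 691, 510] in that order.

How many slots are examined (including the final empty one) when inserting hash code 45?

5

844 hashes to 11; slot 11 is free => place at 11.
964 hashes to 12; slot 12 is free => place at 12.
719 hashes to 5; slot 5 is free => place at 5.
980 hashes to 11; 11,12 taken => place at 13.
555 hashes to 11; 11,12,13 taken => place at 14.
45 hashes to 11; 11,12,13,14 taken => place at 15.
691 hashes to 11; 11,12,13,14,15 taken => place at 16.
510 hashes to 0; slot 0 is free => place at 0.
Table: [510, -, -, -, -, 719, -, -, -, -, -, 844, 964, 980, 555, 45, 691]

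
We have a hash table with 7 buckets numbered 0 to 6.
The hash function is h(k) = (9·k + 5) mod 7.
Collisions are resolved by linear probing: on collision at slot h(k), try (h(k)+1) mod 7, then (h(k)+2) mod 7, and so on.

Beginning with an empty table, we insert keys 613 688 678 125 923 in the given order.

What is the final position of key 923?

5

Insert 613: h=6, slot 6 empty -> index 6.
Insert 688: h=2, slot 2 empty -> index 2.
Insert 678: h=3, slot 3 empty -> index 3.
Insert 125: h=3, slot 3 occupied -> index 4.
Insert 923: h=3, slots 3,4 occupied -> index 5.
Table: [., ., 688, 678, 125, 923, 613]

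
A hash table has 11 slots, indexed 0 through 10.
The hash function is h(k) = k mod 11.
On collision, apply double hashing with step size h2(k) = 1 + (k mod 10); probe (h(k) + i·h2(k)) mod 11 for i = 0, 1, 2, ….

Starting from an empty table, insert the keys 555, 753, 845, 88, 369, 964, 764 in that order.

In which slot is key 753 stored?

9

555: h=5 -> slot 5
753: h=5, h2=4, probe 5,9 -> slot 9
845: h=9, h2=6, probe 9,4 -> slot 4
88: h=0 -> slot 0
369: h=6 -> slot 6
964: h=7 -> slot 7
764: h=5, h2=5, probe 5,10 -> slot 10
Table: [88, _, _, _, 845, 555, 369, 964, _, 753, 764]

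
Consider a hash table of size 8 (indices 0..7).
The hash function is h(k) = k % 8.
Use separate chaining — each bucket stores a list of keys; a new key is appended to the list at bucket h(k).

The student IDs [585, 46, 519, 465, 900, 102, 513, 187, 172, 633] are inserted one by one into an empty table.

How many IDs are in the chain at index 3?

Insert 585: h=1, bucket 1 empty -> new chain.
Insert 46: h=6, bucket 6 empty -> new chain.
Insert 519: h=7, bucket 7 empty -> new chain.
Insert 465: h=1, bucket 1 nonempty -> append to chain.
Insert 900: h=4, bucket 4 empty -> new chain.
Insert 102: h=6, bucket 6 nonempty -> append to chain.
Insert 513: h=1, bucket 1 nonempty -> append to chain.
Insert 187: h=3, bucket 3 empty -> new chain.
Insert 172: h=4, bucket 4 nonempty -> append to chain.
Insert 633: h=1, bucket 1 nonempty -> append to chain.
Final buckets:
0: _
1: 585 -> 465 -> 513 -> 633
2: _
3: 187
4: 900 -> 172
5: _
6: 46 -> 102
7: 519

1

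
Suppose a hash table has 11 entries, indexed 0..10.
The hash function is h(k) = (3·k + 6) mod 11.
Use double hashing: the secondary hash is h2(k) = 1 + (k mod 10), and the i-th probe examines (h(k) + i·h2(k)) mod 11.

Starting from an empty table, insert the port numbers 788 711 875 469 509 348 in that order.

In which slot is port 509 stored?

Insert 788: h=5, slot 5 empty -> index 5.
Insert 711: h=5, h2=2, slot 5 occupied -> index 7.
Insert 875: h=2, slot 2 empty -> index 2.
Insert 469: h=5, h2=10, slot 5 occupied -> index 4.
Insert 509: h=4, h2=10, slot 4 occupied -> index 3.
Insert 348: h=5, h2=9, slots 5,3 occupied -> index 1.
Table: [∅, 348, 875, 509, 469, 788, ∅, 711, ∅, ∅, ∅]

3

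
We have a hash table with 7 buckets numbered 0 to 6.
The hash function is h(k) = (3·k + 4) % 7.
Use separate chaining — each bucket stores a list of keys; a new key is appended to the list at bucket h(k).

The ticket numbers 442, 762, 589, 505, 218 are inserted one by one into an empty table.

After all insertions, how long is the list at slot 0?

442 → bucket 0
762 → bucket 1
589 → bucket 0 (collision)
505 → bucket 0 (collision)
218 → bucket 0 (collision)
Final buckets:
0: 442 -> 589 -> 505 -> 218
1: 762
2: -
3: -
4: -
5: -
6: -

4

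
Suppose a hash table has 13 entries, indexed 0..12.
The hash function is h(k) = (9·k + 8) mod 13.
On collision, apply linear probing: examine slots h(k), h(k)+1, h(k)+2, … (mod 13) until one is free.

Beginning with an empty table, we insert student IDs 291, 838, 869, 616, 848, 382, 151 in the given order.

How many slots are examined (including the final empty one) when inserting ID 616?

Insert 291: h=1, slot 1 empty → index 1.
Insert 838: h=10, slot 10 empty → index 10.
Insert 869: h=3, slot 3 empty → index 3.
Insert 616: h=1, slot 1 occupied → index 2.
Insert 848: h=9, slot 9 empty → index 9.
Insert 382: h=1, slots 1,2,3 occupied → index 4.
Insert 151: h=2, slots 2,3,4 occupied → index 5.
Table: [-, 291, 616, 869, 382, 151, -, -, -, 848, 838, -, -]

2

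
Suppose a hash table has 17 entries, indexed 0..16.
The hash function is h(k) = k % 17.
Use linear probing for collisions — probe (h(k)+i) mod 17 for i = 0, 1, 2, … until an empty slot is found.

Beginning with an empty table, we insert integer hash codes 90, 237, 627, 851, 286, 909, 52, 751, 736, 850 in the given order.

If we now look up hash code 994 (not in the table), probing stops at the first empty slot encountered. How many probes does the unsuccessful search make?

2

Insert 90: h=5, slot 5 empty => index 5.
Insert 237: h=16, slot 16 empty => index 16.
Insert 627: h=15, slot 15 empty => index 15.
Insert 851: h=1, slot 1 empty => index 1.
Insert 286: h=14, slot 14 empty => index 14.
Insert 909: h=8, slot 8 empty => index 8.
Insert 52: h=1, slot 1 occupied => index 2.
Insert 751: h=3, slot 3 empty => index 3.
Insert 736: h=5, slot 5 occupied => index 6.
Insert 850: h=0, slot 0 empty => index 0.
Table: [850, 851, 52, 751, _, 90, 736, _, 909, _, _, _, _, _, 286, 627, 237]
Lookup 994: h=8, probe 8,9 → slot 9 empty, not found.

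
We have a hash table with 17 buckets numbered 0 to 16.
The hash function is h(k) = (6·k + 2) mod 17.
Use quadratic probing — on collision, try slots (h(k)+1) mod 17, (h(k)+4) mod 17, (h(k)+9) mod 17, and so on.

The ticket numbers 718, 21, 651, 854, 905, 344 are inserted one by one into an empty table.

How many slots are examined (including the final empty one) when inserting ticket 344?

718 hashes to 9; slot 9 is free => place at 9.
21 hashes to 9; 9 taken => place at 10.
651 hashes to 15; slot 15 is free => place at 15.
854 hashes to 9; 9,10 taken => place at 13.
905 hashes to 9; 9,10,13 taken => place at 1.
344 hashes to 9; 9,10,13,1 taken => place at 8.
Table: [∅, 905, ∅, ∅, ∅, ∅, ∅, ∅, 344, 718, 21, ∅, ∅, 854, ∅, 651, ∅]

5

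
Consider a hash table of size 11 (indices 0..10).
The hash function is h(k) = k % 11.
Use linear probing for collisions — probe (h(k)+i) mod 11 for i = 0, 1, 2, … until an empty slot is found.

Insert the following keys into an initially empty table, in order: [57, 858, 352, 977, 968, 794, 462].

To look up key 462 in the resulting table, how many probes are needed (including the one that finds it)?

57 hashes to 2; slot 2 is free -> place at 2.
858 hashes to 0; slot 0 is free -> place at 0.
352 hashes to 0; 0 taken -> place at 1.
977 hashes to 9; slot 9 is free -> place at 9.
968 hashes to 0; 0,1,2 taken -> place at 3.
794 hashes to 2; 2,3 taken -> place at 4.
462 hashes to 0; 0,1,2,3,4 taken -> place at 5.
Table: [858, 352, 57, 968, 794, 462, ∅, ∅, ∅, 977, ∅]
Lookup 462: h=0, probe 0,1,2,3,4,5 → found at 5.

6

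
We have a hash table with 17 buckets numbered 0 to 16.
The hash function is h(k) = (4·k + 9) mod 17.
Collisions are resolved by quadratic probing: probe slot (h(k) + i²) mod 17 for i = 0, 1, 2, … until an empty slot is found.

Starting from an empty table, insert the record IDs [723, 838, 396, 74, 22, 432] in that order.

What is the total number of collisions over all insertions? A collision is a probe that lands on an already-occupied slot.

4

Insert 723: h=11, slot 11 empty -> index 11.
Insert 838: h=12, slot 12 empty -> index 12.
Insert 396: h=12, slot 12 occupied -> index 13.
Insert 74: h=16, slot 16 empty -> index 16.
Insert 22: h=12, slots 12,13,16 occupied -> index 4.
Insert 432: h=3, slot 3 empty -> index 3.
Table: [∅, ∅, ∅, 432, 22, ∅, ∅, ∅, ∅, ∅, ∅, 723, 838, 396, ∅, ∅, 74]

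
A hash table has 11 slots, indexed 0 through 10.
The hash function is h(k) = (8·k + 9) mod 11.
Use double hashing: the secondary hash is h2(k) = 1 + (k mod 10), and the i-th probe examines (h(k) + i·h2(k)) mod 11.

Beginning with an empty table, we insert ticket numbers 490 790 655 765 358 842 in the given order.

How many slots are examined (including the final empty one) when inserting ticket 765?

490 hashes to 2; slot 2 is free -> place at 2.
790 hashes to 4; slot 4 is free -> place at 4.
655 hashes to 2, h2=6; 2 taken -> place at 8.
765 hashes to 2, h2=6; 2,8 taken -> place at 3.
358 hashes to 2, h2=9; 2 taken -> place at 0.
842 hashes to 2, h2=3; 2 taken -> place at 5.
Table: [358, _, 490, 765, 790, 842, _, _, 655, _, _]

3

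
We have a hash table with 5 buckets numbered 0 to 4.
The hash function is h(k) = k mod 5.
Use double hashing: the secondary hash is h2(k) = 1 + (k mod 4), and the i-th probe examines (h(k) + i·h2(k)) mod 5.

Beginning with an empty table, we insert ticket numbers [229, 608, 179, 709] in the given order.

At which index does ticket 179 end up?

2

Insert 229: h=4, slot 4 empty -> index 4.
Insert 608: h=3, slot 3 empty -> index 3.
Insert 179: h=4, h2=4, slots 4,3 occupied -> index 2.
Insert 709: h=4, h2=2, slot 4 occupied -> index 1.
Table: [., 709, 179, 608, 229]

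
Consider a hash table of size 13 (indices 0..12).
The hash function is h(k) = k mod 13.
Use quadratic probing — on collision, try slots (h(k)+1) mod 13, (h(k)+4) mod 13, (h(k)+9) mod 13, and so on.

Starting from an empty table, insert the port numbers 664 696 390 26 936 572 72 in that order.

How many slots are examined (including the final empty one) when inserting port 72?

2

Insert 664: h=1, slot 1 empty → index 1.
Insert 696: h=7, slot 7 empty → index 7.
Insert 390: h=0, slot 0 empty → index 0.
Insert 26: h=0, slots 0,1 occupied → index 4.
Insert 936: h=0, slots 0,1,4 occupied → index 9.
Insert 572: h=0, slots 0,1,4,9 occupied → index 3.
Insert 72: h=7, slot 7 occupied → index 8.
Table: [390, 664, _, 572, 26, _, _, 696, 72, 936, _, _, _]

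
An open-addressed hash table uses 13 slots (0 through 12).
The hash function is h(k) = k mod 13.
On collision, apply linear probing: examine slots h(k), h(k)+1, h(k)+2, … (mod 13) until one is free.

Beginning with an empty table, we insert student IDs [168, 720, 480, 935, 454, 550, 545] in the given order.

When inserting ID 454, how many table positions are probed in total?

4

168 hashes to 12; slot 12 is free => place at 12.
720 hashes to 5; slot 5 is free => place at 5.
480 hashes to 12; 12 taken => place at 0.
935 hashes to 12; 12,0 taken => place at 1.
454 hashes to 12; 12,0,1 taken => place at 2.
550 hashes to 4; slot 4 is free => place at 4.
545 hashes to 12; 12,0,1,2 taken => place at 3.
Table: [480, 935, 454, 545, 550, 720, _, _, _, _, _, _, 168]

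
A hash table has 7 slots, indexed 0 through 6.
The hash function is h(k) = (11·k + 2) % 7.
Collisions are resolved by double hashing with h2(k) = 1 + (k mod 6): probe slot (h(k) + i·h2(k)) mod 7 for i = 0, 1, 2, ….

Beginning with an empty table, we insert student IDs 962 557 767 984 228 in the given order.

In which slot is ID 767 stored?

962 hashes to 0; slot 0 is free => place at 0.
557 hashes to 4; slot 4 is free => place at 4.
767 hashes to 4, h2=6; 4 taken => place at 3.
984 hashes to 4, h2=1; 4 taken => place at 5.
228 hashes to 4, h2=1; 4,5 taken => place at 6.
Table: [962, _, _, 767, 557, 984, 228]

3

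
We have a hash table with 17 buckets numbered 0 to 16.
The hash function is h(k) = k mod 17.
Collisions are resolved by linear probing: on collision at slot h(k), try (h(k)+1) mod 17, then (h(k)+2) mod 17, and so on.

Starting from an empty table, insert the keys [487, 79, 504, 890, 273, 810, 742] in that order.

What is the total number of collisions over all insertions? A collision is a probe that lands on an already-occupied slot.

10

487 hashes to 11; slot 11 is free => place at 11.
79 hashes to 11; 11 taken => place at 12.
504 hashes to 11; 11,12 taken => place at 13.
890 hashes to 6; slot 6 is free => place at 6.
273 hashes to 1; slot 1 is free => place at 1.
810 hashes to 11; 11,12,13 taken => place at 14.
742 hashes to 11; 11,12,13,14 taken => place at 15.
Table: [_, 273, _, _, _, _, 890, _, _, _, _, 487, 79, 504, 810, 742, _]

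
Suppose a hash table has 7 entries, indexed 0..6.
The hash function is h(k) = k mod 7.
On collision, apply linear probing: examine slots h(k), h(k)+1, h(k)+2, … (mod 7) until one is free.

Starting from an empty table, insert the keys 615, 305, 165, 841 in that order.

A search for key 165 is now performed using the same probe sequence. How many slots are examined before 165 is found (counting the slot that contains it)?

2

Insert 615: h=6, slot 6 empty -> index 6.
Insert 305: h=4, slot 4 empty -> index 4.
Insert 165: h=4, slot 4 occupied -> index 5.
Insert 841: h=1, slot 1 empty -> index 1.
Table: [-, 841, -, -, 305, 165, 615]
Lookup 165: h=4, probe 4,5 → found at 5.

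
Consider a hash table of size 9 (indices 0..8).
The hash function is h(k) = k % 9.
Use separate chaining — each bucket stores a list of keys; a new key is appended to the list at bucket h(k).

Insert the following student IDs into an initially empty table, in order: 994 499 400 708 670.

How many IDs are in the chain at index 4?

4

Insert 994: h=4, bucket 4 empty -> new chain.
Insert 499: h=4, bucket 4 nonempty -> append to chain.
Insert 400: h=4, bucket 4 nonempty -> append to chain.
Insert 708: h=6, bucket 6 empty -> new chain.
Insert 670: h=4, bucket 4 nonempty -> append to chain.
Final buckets:
0: —
1: —
2: —
3: —
4: 994 -> 499 -> 400 -> 670
5: —
6: 708
7: —
8: —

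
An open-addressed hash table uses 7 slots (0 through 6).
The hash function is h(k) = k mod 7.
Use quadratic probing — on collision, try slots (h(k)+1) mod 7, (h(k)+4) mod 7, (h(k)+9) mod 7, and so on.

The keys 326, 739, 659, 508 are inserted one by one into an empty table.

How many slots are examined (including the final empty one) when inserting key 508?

4

Insert 326: h=4, slot 4 empty → index 4.
Insert 739: h=4, slot 4 occupied → index 5.
Insert 659: h=1, slot 1 empty → index 1.
Insert 508: h=4, slots 4,5,1 occupied → index 6.
Table: [—, 659, —, —, 326, 739, 508]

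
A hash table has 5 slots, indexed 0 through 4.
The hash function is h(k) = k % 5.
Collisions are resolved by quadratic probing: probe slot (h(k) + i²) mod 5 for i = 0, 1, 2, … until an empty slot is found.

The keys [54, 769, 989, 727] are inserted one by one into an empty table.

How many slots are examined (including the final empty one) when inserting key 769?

54 hashes to 4; slot 4 is free => place at 4.
769 hashes to 4; 4 taken => place at 0.
989 hashes to 4; 4,0 taken => place at 3.
727 hashes to 2; slot 2 is free => place at 2.
Table: [769, -, 727, 989, 54]

2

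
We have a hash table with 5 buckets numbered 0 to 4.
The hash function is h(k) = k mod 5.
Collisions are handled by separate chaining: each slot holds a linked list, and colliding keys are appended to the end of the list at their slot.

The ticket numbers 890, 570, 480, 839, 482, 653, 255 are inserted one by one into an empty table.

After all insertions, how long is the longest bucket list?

4

Insert 890: h=0, bucket 0 empty -> new chain.
Insert 570: h=0, bucket 0 nonempty -> append to chain.
Insert 480: h=0, bucket 0 nonempty -> append to chain.
Insert 839: h=4, bucket 4 empty -> new chain.
Insert 482: h=2, bucket 2 empty -> new chain.
Insert 653: h=3, bucket 3 empty -> new chain.
Insert 255: h=0, bucket 0 nonempty -> append to chain.
Final buckets:
0: 890 -> 570 -> 480 -> 255
1: _
2: 482
3: 653
4: 839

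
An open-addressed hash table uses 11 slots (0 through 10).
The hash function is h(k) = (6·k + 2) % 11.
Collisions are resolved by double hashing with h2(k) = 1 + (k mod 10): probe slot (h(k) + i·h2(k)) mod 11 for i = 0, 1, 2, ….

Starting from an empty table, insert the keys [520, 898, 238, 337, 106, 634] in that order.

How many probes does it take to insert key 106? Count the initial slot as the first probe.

3

520 hashes to 9; slot 9 is free → place at 9.
898 hashes to 0; slot 0 is free → place at 0.
238 hashes to 0, h2=9; 0,9 taken → place at 7.
337 hashes to 0, h2=8; 0 taken → place at 8.
106 hashes to 0, h2=7; 0,7 taken → place at 3.
634 hashes to 0, h2=5; 0 taken → place at 5.
Table: [898, ., ., 106, ., 634, ., 238, 337, 520, .]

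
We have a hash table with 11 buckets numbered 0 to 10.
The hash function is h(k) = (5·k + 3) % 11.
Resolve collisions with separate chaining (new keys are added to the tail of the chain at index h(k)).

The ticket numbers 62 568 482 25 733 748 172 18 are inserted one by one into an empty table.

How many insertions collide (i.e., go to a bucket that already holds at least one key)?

4

Insert 62: h=5, bucket 5 empty → new chain.
Insert 568: h=5, bucket 5 nonempty → append to chain.
Insert 482: h=4, bucket 4 empty → new chain.
Insert 25: h=7, bucket 7 empty → new chain.
Insert 733: h=5, bucket 5 nonempty → append to chain.
Insert 748: h=3, bucket 3 empty → new chain.
Insert 172: h=5, bucket 5 nonempty → append to chain.
Insert 18: h=5, bucket 5 nonempty → append to chain.
Final buckets:
0: _
1: _
2: _
3: 748
4: 482
5: 62 -> 568 -> 733 -> 172 -> 18
6: _
7: 25
8: _
9: _
10: _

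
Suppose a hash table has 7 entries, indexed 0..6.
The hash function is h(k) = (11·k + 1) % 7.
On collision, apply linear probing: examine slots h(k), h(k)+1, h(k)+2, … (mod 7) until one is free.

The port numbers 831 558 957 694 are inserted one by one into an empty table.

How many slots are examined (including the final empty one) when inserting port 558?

2

831 hashes to 0; slot 0 is free -> place at 0.
558 hashes to 0; 0 taken -> place at 1.
957 hashes to 0; 0,1 taken -> place at 2.
694 hashes to 5; slot 5 is free -> place at 5.
Table: [831, 558, 957, ∅, ∅, 694, ∅]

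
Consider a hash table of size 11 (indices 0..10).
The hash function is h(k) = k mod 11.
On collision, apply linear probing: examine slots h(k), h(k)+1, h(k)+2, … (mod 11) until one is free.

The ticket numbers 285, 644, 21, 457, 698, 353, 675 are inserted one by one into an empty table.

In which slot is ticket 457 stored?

285: h=10 => slot 10
644: h=6 => slot 6
21: h=10, probe 10,0 => slot 0
457: h=6, probe 6,7 => slot 7
698: h=5 => slot 5
353: h=1 => slot 1
675: h=4 => slot 4
Table: [21, 353, ∅, ∅, 675, 698, 644, 457, ∅, ∅, 285]

7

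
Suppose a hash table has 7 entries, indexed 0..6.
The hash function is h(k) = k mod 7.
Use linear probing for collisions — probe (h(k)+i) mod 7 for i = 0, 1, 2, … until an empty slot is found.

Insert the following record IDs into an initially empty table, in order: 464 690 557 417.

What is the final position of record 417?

464 hashes to 2; slot 2 is free => place at 2.
690 hashes to 4; slot 4 is free => place at 4.
557 hashes to 4; 4 taken => place at 5.
417 hashes to 4; 4,5 taken => place at 6.
Table: [-, -, 464, -, 690, 557, 417]

6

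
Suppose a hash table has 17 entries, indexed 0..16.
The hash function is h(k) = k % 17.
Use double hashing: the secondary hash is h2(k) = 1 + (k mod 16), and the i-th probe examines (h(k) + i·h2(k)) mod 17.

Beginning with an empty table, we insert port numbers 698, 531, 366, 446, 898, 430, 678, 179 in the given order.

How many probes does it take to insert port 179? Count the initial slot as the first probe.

Insert 698: h=1, slot 1 empty → index 1.
Insert 531: h=4, slot 4 empty → index 4.
Insert 366: h=9, slot 9 empty → index 9.
Insert 446: h=4, h2=15, slot 4 occupied → index 2.
Insert 898: h=14, slot 14 empty → index 14.
Insert 430: h=5, slot 5 empty → index 5.
Insert 678: h=15, slot 15 empty → index 15.
Insert 179: h=9, h2=4, slot 9 occupied → index 13.
Table: [_, 698, 446, _, 531, 430, _, _, _, 366, _, _, _, 179, 898, 678, _]

2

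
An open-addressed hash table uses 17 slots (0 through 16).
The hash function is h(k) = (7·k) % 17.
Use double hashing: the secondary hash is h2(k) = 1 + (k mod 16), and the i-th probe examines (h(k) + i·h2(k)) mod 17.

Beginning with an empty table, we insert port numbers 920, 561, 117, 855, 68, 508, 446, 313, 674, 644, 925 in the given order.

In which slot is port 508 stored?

920 hashes to 14; slot 14 is free => place at 14.
561 hashes to 0; slot 0 is free => place at 0.
117 hashes to 3; slot 3 is free => place at 3.
855 hashes to 1; slot 1 is free => place at 1.
68 hashes to 0, h2=5; 0 taken => place at 5.
508 hashes to 3, h2=13; 3 taken => place at 16.
446 hashes to 11; slot 11 is free => place at 11.
313 hashes to 15; slot 15 is free => place at 15.
674 hashes to 9; slot 9 is free => place at 9.
644 hashes to 3, h2=5; 3 taken => place at 8.
925 hashes to 15, h2=14; 15 taken => place at 12.
Table: [561, 855, —, 117, —, 68, —, —, 644, 674, —, 446, 925, —, 920, 313, 508]

16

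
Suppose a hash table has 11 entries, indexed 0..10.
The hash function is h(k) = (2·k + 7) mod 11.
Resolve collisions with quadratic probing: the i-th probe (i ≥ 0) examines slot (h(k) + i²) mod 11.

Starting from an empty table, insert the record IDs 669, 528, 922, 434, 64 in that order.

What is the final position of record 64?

Insert 669: h=3, slot 3 empty → index 3.
Insert 528: h=7, slot 7 empty → index 7.
Insert 922: h=3, slot 3 occupied → index 4.
Insert 434: h=6, slot 6 empty → index 6.
Insert 64: h=3, slots 3,4,7 occupied → index 1.
Table: [_, 64, _, 669, 922, _, 434, 528, _, _, _]

1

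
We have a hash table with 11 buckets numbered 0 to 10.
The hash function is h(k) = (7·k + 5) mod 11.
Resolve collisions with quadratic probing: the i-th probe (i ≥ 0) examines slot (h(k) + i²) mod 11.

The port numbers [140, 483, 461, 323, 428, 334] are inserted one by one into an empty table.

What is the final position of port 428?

140 hashes to 6; slot 6 is free -> place at 6.
483 hashes to 9; slot 9 is free -> place at 9.
461 hashes to 9; 9 taken -> place at 10.
323 hashes to 0; slot 0 is free -> place at 0.
428 hashes to 9; 9,10 taken -> place at 2.
334 hashes to 0; 0 taken -> place at 1.
Table: [323, 334, 428, ., ., ., 140, ., ., 483, 461]

2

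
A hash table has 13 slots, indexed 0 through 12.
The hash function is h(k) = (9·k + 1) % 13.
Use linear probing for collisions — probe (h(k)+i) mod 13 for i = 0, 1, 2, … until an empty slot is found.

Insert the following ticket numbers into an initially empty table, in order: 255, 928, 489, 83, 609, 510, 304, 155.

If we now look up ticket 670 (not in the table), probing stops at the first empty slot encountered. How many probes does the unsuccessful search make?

2

Insert 255: h=8, slot 8 empty => index 8.
Insert 928: h=7, slot 7 empty => index 7.
Insert 489: h=8, slot 8 occupied => index 9.
Insert 83: h=7, slots 7,8,9 occupied => index 10.
Insert 609: h=9, slots 9,10 occupied => index 11.
Insert 510: h=2, slot 2 empty => index 2.
Insert 304: h=7, slots 7,8,9,10,11 occupied => index 12.
Insert 155: h=5, slot 5 empty => index 5.
Table: [-, -, 510, -, -, 155, -, 928, 255, 489, 83, 609, 304]
Lookup 670: h=12, probe 12,0 → slot 0 empty, not found.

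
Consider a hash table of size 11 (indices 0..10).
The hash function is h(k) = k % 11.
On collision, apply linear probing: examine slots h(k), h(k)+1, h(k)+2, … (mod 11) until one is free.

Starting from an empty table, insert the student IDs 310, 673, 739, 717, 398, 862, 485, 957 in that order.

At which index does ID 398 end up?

6

Insert 310: h=2, slot 2 empty → index 2.
Insert 673: h=2, slot 2 occupied → index 3.
Insert 739: h=2, slots 2,3 occupied → index 4.
Insert 717: h=2, slots 2,3,4 occupied → index 5.
Insert 398: h=2, slots 2,3,4,5 occupied → index 6.
Insert 862: h=4, slots 4,5,6 occupied → index 7.
Insert 485: h=1, slot 1 empty → index 1.
Insert 957: h=0, slot 0 empty → index 0.
Table: [957, 485, 310, 673, 739, 717, 398, 862, —, —, —]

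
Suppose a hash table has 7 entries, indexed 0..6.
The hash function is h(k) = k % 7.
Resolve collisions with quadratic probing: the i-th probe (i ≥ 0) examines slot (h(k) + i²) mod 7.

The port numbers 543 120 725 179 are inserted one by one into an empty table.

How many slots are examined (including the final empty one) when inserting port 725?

Insert 543: h=4, slot 4 empty → index 4.
Insert 120: h=1, slot 1 empty → index 1.
Insert 725: h=4, slot 4 occupied → index 5.
Insert 179: h=4, slots 4,5,1 occupied → index 6.
Table: [., 120, ., ., 543, 725, 179]

2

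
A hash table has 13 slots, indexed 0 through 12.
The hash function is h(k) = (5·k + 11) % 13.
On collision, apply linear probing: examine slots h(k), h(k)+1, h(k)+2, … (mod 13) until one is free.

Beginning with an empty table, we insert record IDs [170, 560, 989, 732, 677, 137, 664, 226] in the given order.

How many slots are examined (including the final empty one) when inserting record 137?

2

170 hashes to 3; slot 3 is free → place at 3.
560 hashes to 3; 3 taken → place at 4.
989 hashes to 3; 3,4 taken → place at 5.
732 hashes to 5; 5 taken → place at 6.
677 hashes to 3; 3,4,5,6 taken → place at 7.
137 hashes to 7; 7 taken → place at 8.
664 hashes to 3; 3,4,5,6,7,8 taken → place at 9.
226 hashes to 10; slot 10 is free → place at 10.
Table: [—, —, —, 170, 560, 989, 732, 677, 137, 664, 226, —, —]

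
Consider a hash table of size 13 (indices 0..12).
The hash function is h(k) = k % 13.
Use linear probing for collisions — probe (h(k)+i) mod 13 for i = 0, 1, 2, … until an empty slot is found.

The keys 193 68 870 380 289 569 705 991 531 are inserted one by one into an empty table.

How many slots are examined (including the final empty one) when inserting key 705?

Insert 193: h=11, slot 11 empty → index 11.
Insert 68: h=3, slot 3 empty → index 3.
Insert 870: h=12, slot 12 empty → index 12.
Insert 380: h=3, slot 3 occupied → index 4.
Insert 289: h=3, slots 3,4 occupied → index 5.
Insert 569: h=10, slot 10 empty → index 10.
Insert 705: h=3, slots 3,4,5 occupied → index 6.
Insert 991: h=3, slots 3,4,5,6 occupied → index 7.
Insert 531: h=11, slots 11,12 occupied → index 0.
Table: [531, _, _, 68, 380, 289, 705, 991, _, _, 569, 193, 870]

4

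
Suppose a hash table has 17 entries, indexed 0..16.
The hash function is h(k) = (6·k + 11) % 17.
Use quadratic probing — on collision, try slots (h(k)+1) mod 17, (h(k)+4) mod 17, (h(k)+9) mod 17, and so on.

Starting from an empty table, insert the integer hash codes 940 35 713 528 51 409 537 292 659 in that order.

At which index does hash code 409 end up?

4

Insert 940: h=7, slot 7 empty -> index 7.
Insert 35: h=0, slot 0 empty -> index 0.
Insert 713: h=5, slot 5 empty -> index 5.
Insert 528: h=0, slot 0 occupied -> index 1.
Insert 51: h=11, slot 11 empty -> index 11.
Insert 409: h=0, slots 0,1 occupied -> index 4.
Insert 537: h=3, slot 3 empty -> index 3.
Insert 292: h=12, slot 12 empty -> index 12.
Insert 659: h=4, slots 4,5 occupied -> index 8.
Table: [35, 528, _, 537, 409, 713, _, 940, 659, _, _, 51, 292, _, _, _, _]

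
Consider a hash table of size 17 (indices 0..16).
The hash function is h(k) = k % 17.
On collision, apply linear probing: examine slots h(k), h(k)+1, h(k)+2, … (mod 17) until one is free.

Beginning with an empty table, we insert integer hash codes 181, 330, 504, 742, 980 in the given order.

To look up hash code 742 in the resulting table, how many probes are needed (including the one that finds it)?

Insert 181: h=11, slot 11 empty => index 11.
Insert 330: h=7, slot 7 empty => index 7.
Insert 504: h=11, slot 11 occupied => index 12.
Insert 742: h=11, slots 11,12 occupied => index 13.
Insert 980: h=11, slots 11,12,13 occupied => index 14.
Table: [., ., ., ., ., ., ., 330, ., ., ., 181, 504, 742, 980, ., .]
Lookup 742: h=11, probe 11,12,13 → found at 13.

3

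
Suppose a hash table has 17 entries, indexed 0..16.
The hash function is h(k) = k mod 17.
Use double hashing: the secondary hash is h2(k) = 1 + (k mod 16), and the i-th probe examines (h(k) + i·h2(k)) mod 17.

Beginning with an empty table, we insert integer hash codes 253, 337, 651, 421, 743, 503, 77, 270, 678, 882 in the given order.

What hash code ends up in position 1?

253 hashes to 15; slot 15 is free -> place at 15.
337 hashes to 14; slot 14 is free -> place at 14.
651 hashes to 5; slot 5 is free -> place at 5.
421 hashes to 13; slot 13 is free -> place at 13.
743 hashes to 12; slot 12 is free -> place at 12.
503 hashes to 10; slot 10 is free -> place at 10.
77 hashes to 9; slot 9 is free -> place at 9.
270 hashes to 15, h2=15; 15,13 taken -> place at 11.
678 hashes to 15, h2=7; 15,5,12 taken -> place at 2.
882 hashes to 15, h2=3; 15 taken -> place at 1.
Table: [., 882, 678, ., ., 651, ., ., ., 77, 503, 270, 743, 421, 337, 253, .]

882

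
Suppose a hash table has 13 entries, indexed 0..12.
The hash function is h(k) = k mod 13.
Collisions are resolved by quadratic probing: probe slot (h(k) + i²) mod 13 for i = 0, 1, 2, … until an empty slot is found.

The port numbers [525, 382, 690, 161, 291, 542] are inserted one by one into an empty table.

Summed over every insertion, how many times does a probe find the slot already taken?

8

Insert 525: h=5, slot 5 empty => index 5.
Insert 382: h=5, slot 5 occupied => index 6.
Insert 690: h=1, slot 1 empty => index 1.
Insert 161: h=5, slots 5,6 occupied => index 9.
Insert 291: h=5, slots 5,6,9,1 occupied => index 8.
Insert 542: h=9, slot 9 occupied => index 10.
Table: [-, 690, -, -, -, 525, 382, -, 291, 161, 542, -, -]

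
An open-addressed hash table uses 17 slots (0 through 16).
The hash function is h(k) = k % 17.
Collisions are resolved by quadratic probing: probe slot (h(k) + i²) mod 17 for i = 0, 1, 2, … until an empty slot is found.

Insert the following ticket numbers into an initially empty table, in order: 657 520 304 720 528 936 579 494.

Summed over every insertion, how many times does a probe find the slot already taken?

657 hashes to 11; slot 11 is free -> place at 11.
520 hashes to 10; slot 10 is free -> place at 10.
304 hashes to 15; slot 15 is free -> place at 15.
720 hashes to 6; slot 6 is free -> place at 6.
528 hashes to 1; slot 1 is free -> place at 1.
936 hashes to 1; 1 taken -> place at 2.
579 hashes to 1; 1,2 taken -> place at 5.
494 hashes to 1; 1,2,5,10 taken -> place at 0.
Table: [494, 528, 936, —, —, 579, 720, —, —, —, 520, 657, —, —, —, 304, —]

7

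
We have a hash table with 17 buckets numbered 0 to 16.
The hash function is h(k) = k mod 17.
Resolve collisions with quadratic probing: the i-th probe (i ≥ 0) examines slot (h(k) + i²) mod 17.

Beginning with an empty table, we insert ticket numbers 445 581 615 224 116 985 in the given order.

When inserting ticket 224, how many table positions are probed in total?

4

Insert 445: h=3, slot 3 empty => index 3.
Insert 581: h=3, slot 3 occupied => index 4.
Insert 615: h=3, slots 3,4 occupied => index 7.
Insert 224: h=3, slots 3,4,7 occupied => index 12.
Insert 116: h=14, slot 14 empty => index 14.
Insert 985: h=16, slot 16 empty => index 16.
Table: [., ., ., 445, 581, ., ., 615, ., ., ., ., 224, ., 116, ., 985]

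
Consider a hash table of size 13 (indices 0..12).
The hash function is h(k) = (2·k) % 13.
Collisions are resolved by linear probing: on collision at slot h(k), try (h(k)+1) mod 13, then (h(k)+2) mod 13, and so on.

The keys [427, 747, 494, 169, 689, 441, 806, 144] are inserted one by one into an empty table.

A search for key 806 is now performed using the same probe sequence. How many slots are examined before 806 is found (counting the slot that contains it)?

427 hashes to 9; slot 9 is free -> place at 9.
747 hashes to 12; slot 12 is free -> place at 12.
494 hashes to 0; slot 0 is free -> place at 0.
169 hashes to 0; 0 taken -> place at 1.
689 hashes to 0; 0,1 taken -> place at 2.
441 hashes to 11; slot 11 is free -> place at 11.
806 hashes to 0; 0,1,2 taken -> place at 3.
144 hashes to 2; 2,3 taken -> place at 4.
Table: [494, 169, 689, 806, 144, -, -, -, -, 427, -, 441, 747]
Lookup 806: h=0, probe 0,1,2,3 → found at 3.

4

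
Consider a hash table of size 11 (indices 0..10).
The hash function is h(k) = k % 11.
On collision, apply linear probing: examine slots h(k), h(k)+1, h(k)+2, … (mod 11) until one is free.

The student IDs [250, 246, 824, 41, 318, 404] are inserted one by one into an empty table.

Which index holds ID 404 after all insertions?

1

250 hashes to 8; slot 8 is free => place at 8.
246 hashes to 4; slot 4 is free => place at 4.
824 hashes to 10; slot 10 is free => place at 10.
41 hashes to 8; 8 taken => place at 9.
318 hashes to 10; 10 taken => place at 0.
404 hashes to 8; 8,9,10,0 taken => place at 1.
Table: [318, 404, -, -, 246, -, -, -, 250, 41, 824]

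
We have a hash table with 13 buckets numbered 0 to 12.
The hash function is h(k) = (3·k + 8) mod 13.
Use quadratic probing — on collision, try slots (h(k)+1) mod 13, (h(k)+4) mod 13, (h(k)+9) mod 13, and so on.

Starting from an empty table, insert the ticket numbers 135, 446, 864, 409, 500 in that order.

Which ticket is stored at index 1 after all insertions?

135: h=10 => slot 10
446: h=7 => slot 7
864: h=0 => slot 0
409: h=0, probe 0,1 => slot 1
500: h=0, probe 0,1,4 => slot 4
Table: [864, 409, —, —, 500, —, —, 446, —, —, 135, —, —]

409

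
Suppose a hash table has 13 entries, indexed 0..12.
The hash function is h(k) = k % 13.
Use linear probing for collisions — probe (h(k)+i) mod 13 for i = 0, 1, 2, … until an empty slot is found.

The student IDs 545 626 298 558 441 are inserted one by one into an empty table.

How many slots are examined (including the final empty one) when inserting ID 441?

5

545: h=12 → slot 12
626: h=2 → slot 2
298: h=12, probe 12,0 → slot 0
558: h=12, probe 12,0,1 → slot 1
441: h=12, probe 12,0,1,2,3 → slot 3
Table: [298, 558, 626, 441, ., ., ., ., ., ., ., ., 545]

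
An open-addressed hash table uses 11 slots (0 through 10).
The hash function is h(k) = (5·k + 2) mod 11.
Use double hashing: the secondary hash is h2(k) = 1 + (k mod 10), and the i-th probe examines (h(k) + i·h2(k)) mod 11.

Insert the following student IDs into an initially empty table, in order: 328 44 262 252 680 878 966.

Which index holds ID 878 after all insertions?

1

328 hashes to 3; slot 3 is free => place at 3.
44 hashes to 2; slot 2 is free => place at 2.
262 hashes to 3, h2=3; 3 taken => place at 6.
252 hashes to 8; slot 8 is free => place at 8.
680 hashes to 3, h2=1; 3 taken => place at 4.
878 hashes to 3, h2=9; 3 taken => place at 1.
966 hashes to 3, h2=7; 3 taken => place at 10.
Table: [-, 878, 44, 328, 680, -, 262, -, 252, -, 966]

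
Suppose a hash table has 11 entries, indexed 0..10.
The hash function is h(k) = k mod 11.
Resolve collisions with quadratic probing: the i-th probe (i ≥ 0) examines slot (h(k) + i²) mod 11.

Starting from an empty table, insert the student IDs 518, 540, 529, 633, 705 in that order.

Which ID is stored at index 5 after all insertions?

529

518: h=1 => slot 1
540: h=1, probe 1,2 => slot 2
529: h=1, probe 1,2,5 => slot 5
633: h=6 => slot 6
705: h=1, probe 1,2,5,10 => slot 10
Table: [-, 518, 540, -, -, 529, 633, -, -, -, 705]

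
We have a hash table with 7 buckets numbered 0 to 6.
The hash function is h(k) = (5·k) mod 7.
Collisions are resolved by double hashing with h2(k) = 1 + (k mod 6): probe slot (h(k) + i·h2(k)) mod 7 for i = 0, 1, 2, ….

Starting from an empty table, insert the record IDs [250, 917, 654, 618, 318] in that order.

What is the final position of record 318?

Insert 250: h=4, slot 4 empty -> index 4.
Insert 917: h=0, slot 0 empty -> index 0.
Insert 654: h=1, slot 1 empty -> index 1.
Insert 618: h=3, slot 3 empty -> index 3.
Insert 318: h=1, h2=1, slot 1 occupied -> index 2.
Table: [917, 654, 318, 618, 250, —, —]

2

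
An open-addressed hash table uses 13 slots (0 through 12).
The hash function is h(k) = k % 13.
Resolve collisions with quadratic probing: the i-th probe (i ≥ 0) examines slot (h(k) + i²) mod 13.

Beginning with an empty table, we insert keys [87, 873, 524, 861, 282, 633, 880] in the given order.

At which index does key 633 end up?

0

87: h=9 -> slot 9
873: h=2 -> slot 2
524: h=4 -> slot 4
861: h=3 -> slot 3
282: h=9, probe 9,10 -> slot 10
633: h=9, probe 9,10,0 -> slot 0
880: h=9, probe 9,10,0,5 -> slot 5
Table: [633, _, 873, 861, 524, 880, _, _, _, 87, 282, _, _]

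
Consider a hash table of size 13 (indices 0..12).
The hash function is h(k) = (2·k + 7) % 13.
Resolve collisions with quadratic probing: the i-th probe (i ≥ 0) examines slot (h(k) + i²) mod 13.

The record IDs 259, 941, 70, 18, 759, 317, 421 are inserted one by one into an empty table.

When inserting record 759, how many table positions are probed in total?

259 hashes to 5; slot 5 is free → place at 5.
941 hashes to 4; slot 4 is free → place at 4.
70 hashes to 4; 4,5 taken → place at 8.
18 hashes to 4; 4,5,8 taken → place at 0.
759 hashes to 4; 4,5,8,0 taken → place at 7.
317 hashes to 4; 4,5,8,0,7 taken → place at 3.
421 hashes to 4; 4,5,8,0,7,3 taken → place at 1.
Table: [18, 421, —, 317, 941, 259, —, 759, 70, —, —, —, —]

5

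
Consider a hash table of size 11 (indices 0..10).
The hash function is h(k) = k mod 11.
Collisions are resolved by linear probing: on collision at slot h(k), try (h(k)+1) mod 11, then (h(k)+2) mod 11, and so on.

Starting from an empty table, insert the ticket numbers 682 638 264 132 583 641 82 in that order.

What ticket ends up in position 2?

682 hashes to 0; slot 0 is free -> place at 0.
638 hashes to 0; 0 taken -> place at 1.
264 hashes to 0; 0,1 taken -> place at 2.
132 hashes to 0; 0,1,2 taken -> place at 3.
583 hashes to 0; 0,1,2,3 taken -> place at 4.
641 hashes to 3; 3,4 taken -> place at 5.
82 hashes to 5; 5 taken -> place at 6.
Table: [682, 638, 264, 132, 583, 641, 82, —, —, —, —]

264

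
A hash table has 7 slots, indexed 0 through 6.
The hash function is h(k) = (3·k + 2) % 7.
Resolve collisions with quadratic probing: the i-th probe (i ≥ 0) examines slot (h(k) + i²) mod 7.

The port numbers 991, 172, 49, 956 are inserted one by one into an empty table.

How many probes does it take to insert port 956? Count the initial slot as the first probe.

3

991 hashes to 0; slot 0 is free → place at 0.
172 hashes to 0; 0 taken → place at 1.
49 hashes to 2; slot 2 is free → place at 2.
956 hashes to 0; 0,1 taken → place at 4.
Table: [991, 172, 49, ., 956, ., .]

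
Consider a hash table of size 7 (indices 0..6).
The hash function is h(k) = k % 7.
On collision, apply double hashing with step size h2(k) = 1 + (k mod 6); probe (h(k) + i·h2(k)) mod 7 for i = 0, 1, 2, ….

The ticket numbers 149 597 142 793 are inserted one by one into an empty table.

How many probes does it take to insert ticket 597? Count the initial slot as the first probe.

2

149: h=2 → slot 2
597: h=2, h2=4, probe 2,6 → slot 6
142: h=2, h2=5, probe 2,0 → slot 0
793: h=2, h2=2, probe 2,4 → slot 4
Table: [142, ∅, 149, ∅, 793, ∅, 597]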